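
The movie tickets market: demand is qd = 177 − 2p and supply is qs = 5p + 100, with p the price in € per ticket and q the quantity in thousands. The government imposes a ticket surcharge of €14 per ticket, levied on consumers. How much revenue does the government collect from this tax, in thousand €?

Before the tax: set 177 − 2p = 5p + 100 → p* = €11, q* = 155.
With the tax collected from consumers, demand (in seller-price terms) shifts: qd = 177 − 2(p + 14).
New equilibrium: consumers pay €21, producers receive €7, q = 135. (Wedge: pb − ps = 14.)
Revenue = t · Q = 14 · 135 = €1890.

Tax revenue = €1890 thousand.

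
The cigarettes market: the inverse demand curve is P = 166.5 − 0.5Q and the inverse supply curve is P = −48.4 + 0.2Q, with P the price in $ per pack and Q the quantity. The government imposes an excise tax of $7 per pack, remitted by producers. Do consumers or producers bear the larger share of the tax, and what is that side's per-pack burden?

Rewrite in direct form: Qd = 333 − 2P and Qs = 5P + 242.
Without the tax, 333 − 2P = 5P + 242 gives 7P = 91, so P* = $13 and Q* = 307.
With the tax collected from producers, supply shifts: Qs = 5(P − 7) + 242.
New equilibrium: consumers pay $18, producers receive $11, Q = 297. (Wedge: Pb − Ps = 7.)
Per-pack burden: consumers $5, producers $2.
Consumers take the larger share because demand is less price-elastic here (demand slope 2 vs supply slope 5).

Consumers bear the larger share: $5 per pack.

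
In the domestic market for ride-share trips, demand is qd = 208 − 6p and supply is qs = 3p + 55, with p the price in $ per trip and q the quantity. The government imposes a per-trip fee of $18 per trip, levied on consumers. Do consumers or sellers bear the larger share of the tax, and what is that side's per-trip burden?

Before the tax: set 208 − 6p = 3p + 55 → p* = $17, q* = 106.
With the tax collected from consumers, demand (in seller-price terms) shifts: qd = 208 − 6(p + 18).
Solving gives q = 70 with consumers paying $23 and sellers receiving $5 (the $18 wedge).
Per-trip burden: consumers $6, sellers $12.
Sellers take the larger share because supply is less price-elastic here (demand slope 6 vs supply slope 3).

Sellers bear the larger share: $12 per trip.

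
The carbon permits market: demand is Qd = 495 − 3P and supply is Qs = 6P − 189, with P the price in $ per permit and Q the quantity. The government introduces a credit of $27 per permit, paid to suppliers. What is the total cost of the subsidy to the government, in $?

Before the subsidy: set 495 − 3P = 6P − 189 → P* = $76, Q* = 267.
With a per-unit subsidy paid to suppliers, each receives P + 27 per unit sold, so supply becomes Qs = 6(P + 27) − 189.
Solving gives Q = 321 with buyers paying $58 and suppliers receiving $85 (the $27 wedge).
Outlay = t · Q = 27 · 321 = $8667.

Government outlay = $8667.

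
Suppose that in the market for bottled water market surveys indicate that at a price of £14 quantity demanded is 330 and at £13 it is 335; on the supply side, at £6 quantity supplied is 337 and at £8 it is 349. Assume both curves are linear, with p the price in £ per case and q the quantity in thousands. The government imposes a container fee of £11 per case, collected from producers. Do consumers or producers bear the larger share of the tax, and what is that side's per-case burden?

Demand slope: (335 − 330)/(13 − 14) = -5, so qd = 400 − 5p.
Supply slope: (349 − 337)/(8 − 6) = 6, so qs = 6p + 301.
Without the tax, 400 − 5p = 6p + 301 gives 11p = 99, so p* = £9 and q* = 355.
With the tax collected from producers, supply shifts: qs = 6(p − 11) + 301.
New equilibrium: consumers pay £15, producers receive £4, q = 325. (Wedge: pb − ps = 11.)
Per-case burden: consumers £6, producers £5.
Consumers take the larger share because demand is less price-elastic here (demand slope 5 vs supply slope 6).
The less price-elastic side of the market bears the larger share of a per-unit tax.

Consumers bear the larger share: £6 per case.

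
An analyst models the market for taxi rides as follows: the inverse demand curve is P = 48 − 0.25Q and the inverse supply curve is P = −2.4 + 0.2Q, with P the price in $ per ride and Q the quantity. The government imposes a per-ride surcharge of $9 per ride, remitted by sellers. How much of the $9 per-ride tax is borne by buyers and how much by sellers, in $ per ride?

Rewrite in direct form: Qd = 192 − 4P and Qs = 5P + 12.
Without the tax, 192 − 4P = 5P + 12 gives 9P = 180, so P* = $20 and Q* = 112.
With the tax collected from sellers, supply shifts: Qs = 5(P − 9) + 12.
Solving gives Q = 92 with buyers paying $25 and sellers receiving $16 (the $9 wedge).
Burden on buyers: $5; on sellers: $4. (They sum to $9.)

Buyers bear $5 per ride; sellers bear $4 per ride.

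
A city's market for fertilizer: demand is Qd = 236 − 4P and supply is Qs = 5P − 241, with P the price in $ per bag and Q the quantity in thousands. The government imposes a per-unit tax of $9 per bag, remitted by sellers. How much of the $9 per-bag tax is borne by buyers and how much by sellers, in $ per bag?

Buyers bear $5 per bag; sellers bear $4 per bag.

Before the tax: set 236 − 4P = 5P − 241 → P* = $53, Q* = 24.
With the tax collected from sellers, supply shifts: Qs = 5(P − 9) − 241.
New equilibrium: buyers pay $58, sellers receive $49, Q = 4. (Wedge: Pb − Ps = 9.)
Burden on buyers: $5; on sellers: $4. (They sum to $9.)
The less price-elastic side of the market bears the larger share of a per-unit tax.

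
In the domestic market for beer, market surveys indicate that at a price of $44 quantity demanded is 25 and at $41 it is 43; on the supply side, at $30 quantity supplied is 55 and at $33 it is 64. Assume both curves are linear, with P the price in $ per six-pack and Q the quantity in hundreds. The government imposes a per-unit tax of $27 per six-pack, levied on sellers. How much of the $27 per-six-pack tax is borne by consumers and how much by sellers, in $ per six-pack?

Demand slope: (43 − 25)/(41 − 44) = -6, so Qd = 289 − 6P.
Supply slope: (64 − 55)/(33 − 30) = 3, so Qs = 3P − 35.
Before the tax: set 289 − 6P = 3P − 35 → P* = $36, Q* = 73.
With the tax collected from sellers, supply shifts: Qs = 3(P − 27) − 35.
Solving gives Q = 19 with consumers paying $45 and sellers receiving $18 (the $27 wedge).
Burden on consumers: $9; on sellers: $18. (They sum to $27.)
The less price-elastic side of the market bears the larger share of a per-unit tax.

Consumers bear $9 per six-pack; sellers bear $18 per six-pack.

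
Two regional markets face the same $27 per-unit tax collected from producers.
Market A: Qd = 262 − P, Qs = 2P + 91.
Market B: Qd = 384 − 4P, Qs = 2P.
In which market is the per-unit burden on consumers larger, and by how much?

Market A: pre-tax P* = $57, Q* = 205; post-tax Q = 187; per-unit burden on consumers = $18.
Market B: pre-tax P* = $64, Q* = 128; post-tax Q = 92; per-unit burden on consumers = $9.
Difference: $18 vs $9 → market A is larger by $9.

Market A, by $9.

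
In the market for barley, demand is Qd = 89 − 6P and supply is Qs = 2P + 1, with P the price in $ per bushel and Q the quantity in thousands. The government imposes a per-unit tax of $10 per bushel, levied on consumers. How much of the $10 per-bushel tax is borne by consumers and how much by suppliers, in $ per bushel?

Consumers bear $2.5 per bushel; suppliers bear $7.5 per bushel.

Before the tax: set 89 − 6P = 2P + 1 → P* = $11, Q* = 23.
With the tax collected from consumers, demand (in seller-price terms) shifts: Qd = 89 − 6(P + 10).
Solving gives Q = 8 with consumers paying $13.5 and suppliers receiving $3.5 (the $10 wedge).
Burden on consumers: $2.5; on suppliers: $7.5. (They sum to $10.)
The less price-elastic side of the market bears the larger share of a per-unit tax.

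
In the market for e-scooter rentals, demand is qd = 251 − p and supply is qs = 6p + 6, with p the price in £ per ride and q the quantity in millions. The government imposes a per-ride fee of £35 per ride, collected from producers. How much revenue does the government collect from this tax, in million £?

Without the tax, 251 − p = 6p + 6 gives 7p = 245, so p* = £35 and q* = 216.
With the tax collected from producers, supply shifts: qs = 6(p − 35) + 6.
New equilibrium: buyers pay £65, producers receive £30, q = 186. (Wedge: pb − ps = 35.)
Revenue = t · Q = 35 · 186 = £6510.

Tax revenue = £6510 million.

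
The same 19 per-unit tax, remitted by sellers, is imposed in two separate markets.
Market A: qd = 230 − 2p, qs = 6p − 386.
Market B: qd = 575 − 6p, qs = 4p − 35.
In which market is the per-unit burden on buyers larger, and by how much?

Market A: pre-tax p* = 77, q* = 76; post-tax q = 47.5; per-unit burden on buyers = 14.25.
Market B: pre-tax p* = 61, q* = 209; post-tax q = 163.4; per-unit burden on buyers = 7.6.
Difference: 14.25 vs 7.6 → market A is larger by 6.65.

Market A, by 6.65.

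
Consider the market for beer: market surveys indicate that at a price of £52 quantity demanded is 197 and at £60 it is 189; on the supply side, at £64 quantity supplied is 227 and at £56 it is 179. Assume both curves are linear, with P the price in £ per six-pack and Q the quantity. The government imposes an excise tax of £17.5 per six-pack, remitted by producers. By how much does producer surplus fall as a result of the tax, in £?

Demand slope: (189 − 197)/(60 − 52) = -1, so Qd = 249 − P.
Supply slope: (179 − 227)/(56 − 64) = 6, so Qs = 6P − 157.
Before the tax: set 249 − P = 6P − 157 → P* = £58, Q* = 191.
With the tax collected from producers, supply shifts: Qs = 6(P − 17.5) − 157.
New equilibrium: consumers pay £73, producers receive £55.5, Q = 176. (Wedge: Pb − Ps = 17.5.)
ΔPS is the trapezoid between Q = 176 and Q = 191 of height £2.5: ½ · (191 + 176) · 2.5 = £458.75.

Producer surplus falls by £458.75.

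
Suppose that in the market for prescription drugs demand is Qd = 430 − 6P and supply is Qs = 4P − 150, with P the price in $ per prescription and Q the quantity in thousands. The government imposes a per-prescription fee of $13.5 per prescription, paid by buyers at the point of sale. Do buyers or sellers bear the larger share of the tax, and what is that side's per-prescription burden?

Sellers bear the larger share: $8.1 per prescription.

Before the tax: set 430 − 6P = 4P − 150 → P* = $58, Q* = 82.
With the tax collected from buyers, demand (in seller-price terms) shifts: Qd = 430 − 6(P + 13.5).
New equilibrium: buyers pay $63.4, sellers receive $49.9, Q = 49.6. (Wedge: Pb − Ps = 13.5.)
Per-prescription burden: buyers $5.4, sellers $8.1.
Sellers take the larger share because supply is less price-elastic here (demand slope 6 vs supply slope 4).
The less price-elastic side of the market bears the larger share of a per-unit tax.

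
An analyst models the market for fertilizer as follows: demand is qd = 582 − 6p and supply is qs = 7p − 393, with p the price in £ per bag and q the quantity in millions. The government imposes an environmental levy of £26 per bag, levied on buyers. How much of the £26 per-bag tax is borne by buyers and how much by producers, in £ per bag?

Without the tax, 582 − 6p = 7p − 393 gives 13p = 975, so p* = £75 and q* = 132.
With the tax collected from buyers, demand (in seller-price terms) shifts: qd = 582 − 6(p + 26).
New equilibrium: buyers pay £89, producers receive £63, q = 48. (Wedge: pb − ps = 26.)
Burden on buyers: £14; on producers: £12. (They sum to £26.)
The less price-elastic side of the market bears the larger share of a per-unit tax.

Buyers bear £14 per bag; producers bear £12 per bag.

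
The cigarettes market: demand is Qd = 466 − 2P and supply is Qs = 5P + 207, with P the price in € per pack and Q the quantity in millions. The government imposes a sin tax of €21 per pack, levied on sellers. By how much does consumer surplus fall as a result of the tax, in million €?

Before the tax: set 466 − 2P = 5P + 207 → P* = €37, Q* = 392.
With the tax collected from sellers, supply shifts: Qs = 5(P − 21) + 207.
Solving gives Q = 362 with consumers paying €52 and sellers receiving €31 (the €21 wedge).
ΔCS is the trapezoid between Q = 362 and Q = 392 of height €15: ½ · (392 + 362) · 15 = €5655.

Consumer surplus falls by €5655 million.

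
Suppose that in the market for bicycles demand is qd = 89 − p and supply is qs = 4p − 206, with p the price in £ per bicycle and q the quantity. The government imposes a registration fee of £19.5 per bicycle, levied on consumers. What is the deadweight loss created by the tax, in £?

Before the tax: set 89 − p = 4p − 206 → p* = £59, q* = 30.
With the tax collected from consumers, demand (in seller-price terms) shifts: qd = 89 − (p + 19.5).
New equilibrium: consumers pay £74.6, producers receive £55.1, q = 14.4. (Wedge: pb − ps = 19.5.)
Quantity falls by |ΔQ| = |30 − 14.4| = 15.6.
DWL = ½ · t · |ΔQ| = ½ · 19.5 · 15.6 = £152.1.

Deadweight loss = £152.1.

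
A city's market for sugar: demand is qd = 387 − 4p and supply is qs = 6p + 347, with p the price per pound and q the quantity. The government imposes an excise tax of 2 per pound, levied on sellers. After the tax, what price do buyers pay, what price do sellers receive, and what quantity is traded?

Before the tax: set 387 − 4p = 6p + 347 → p* = 4, q* = 371.
With the tax collected from sellers, supply shifts: qs = 6(p − 2) + 347.
Solving gives q = 366.2 with buyers paying 5.2 and sellers receiving 3.2 (the 2 wedge).

Buyers pay 5.2; sellers receive 3.2; quantity = 366.2.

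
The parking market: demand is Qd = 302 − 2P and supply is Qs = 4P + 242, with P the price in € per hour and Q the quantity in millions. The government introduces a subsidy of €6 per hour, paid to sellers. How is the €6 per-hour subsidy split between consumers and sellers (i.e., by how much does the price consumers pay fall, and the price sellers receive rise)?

Consumers gain €4 per hour; sellers gain €2 per hour.

Before the subsidy: set 302 − 2P = 4P + 242 → P* = €10, Q* = 282.
With a per-unit subsidy paid to sellers, each receives P + 6 per unit sold, so supply becomes Qs = 4(P + 6) + 242.
New equilibrium: consumers pay €6, sellers receive €12, Q = 290. (Wedge: Pb − Ps = −6.)
Gain to consumers: €4; to sellers: €2. (They sum to €6.)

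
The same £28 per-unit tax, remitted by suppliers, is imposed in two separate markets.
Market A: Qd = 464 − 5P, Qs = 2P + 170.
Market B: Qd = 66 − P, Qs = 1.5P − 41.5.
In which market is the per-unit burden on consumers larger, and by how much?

Market A: pre-tax P* = £42, Q* = 254; post-tax Q = 214; per-unit burden on consumers = £8.
Market B: pre-tax P* = £43, Q* = 23; post-tax Q = 6.2; per-unit burden on consumers = £16.8.
Difference: £8 vs £16.8 → market B is larger by £8.8.

Market B, by £8.8.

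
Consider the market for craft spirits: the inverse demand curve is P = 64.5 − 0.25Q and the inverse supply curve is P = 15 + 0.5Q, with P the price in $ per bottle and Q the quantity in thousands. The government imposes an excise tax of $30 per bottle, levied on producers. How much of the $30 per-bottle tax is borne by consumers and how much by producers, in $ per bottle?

Consumers bear $10 per bottle; producers bear $20 per bottle.

Inverting to Q(P) form: Qd = 258 − 4P; Qs = 2P − 30.
Without the tax, 258 − 4P = 2P − 30 gives 6P = 288, so P* = $48 and Q* = 66.
With the tax collected from producers, supply shifts: Qs = 2(P − 30) − 30.
New equilibrium: consumers pay $58, producers receive $28, Q = 26. (Wedge: Pb − Ps = 30.)
Burden on consumers: $10; on producers: $20. (They sum to $30.)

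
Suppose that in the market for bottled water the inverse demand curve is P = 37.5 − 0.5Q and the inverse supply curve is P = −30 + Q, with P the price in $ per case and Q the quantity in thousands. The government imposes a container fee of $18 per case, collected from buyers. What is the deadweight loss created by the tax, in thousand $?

Inverting to Q(P) form: Qd = 75 − 2P; Qs = P + 30.
Before the tax: set 75 − 2P = P + 30 → P* = $15, Q* = 45.
With the tax collected from buyers, demand (in seller-price terms) shifts: Qd = 75 − 2(P + 18).
Solving gives Q = 33 with buyers paying $21 and sellers receiving $3 (the $18 wedge).
Quantity falls by |ΔQ| = |45 − 33| = 12.
DWL = ½ · t · |ΔQ| = ½ · 18 · 12 = $108.

Deadweight loss = $108 thousand.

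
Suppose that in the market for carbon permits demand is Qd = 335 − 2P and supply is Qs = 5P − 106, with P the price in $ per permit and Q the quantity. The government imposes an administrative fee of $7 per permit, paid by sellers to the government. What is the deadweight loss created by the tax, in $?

Deadweight loss = $35.

Before the tax: set 335 − 2P = 5P − 106 → P* = $63, Q* = 209.
With the tax collected from sellers, supply shifts: Qs = 5(P − 7) − 106.
Solving gives Q = 199 with consumers paying $68 and sellers receiving $61 (the $7 wedge).
Quantity falls by |ΔQ| = |209 − 199| = 10.
DWL = ½ · t · |ΔQ| = ½ · 7 · 10 = $35.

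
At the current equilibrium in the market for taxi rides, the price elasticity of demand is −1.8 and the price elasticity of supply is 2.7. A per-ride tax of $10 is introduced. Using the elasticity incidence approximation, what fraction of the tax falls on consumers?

Incidence ratio: consumers' share ≈ εs / (εs + |εd|) = 2.7 / (2.7 + 1.8) = 0.6.
Supply is the more elastic side, so consumers bear the larger share.

Consumers' share ≈ 0.6.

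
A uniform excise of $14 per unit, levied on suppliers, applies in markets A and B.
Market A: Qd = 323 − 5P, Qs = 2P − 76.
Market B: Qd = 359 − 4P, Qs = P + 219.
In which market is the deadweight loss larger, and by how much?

Market A: pre-tax P* = $57, Q* = 38; post-tax Q = 18; deadweight loss = $140.
Market B: pre-tax P* = $28, Q* = 247; post-tax Q = 235.8; deadweight loss = $78.4.
Difference: $140 vs $78.4 → market A is larger by $61.6.

Market A, by $61.6.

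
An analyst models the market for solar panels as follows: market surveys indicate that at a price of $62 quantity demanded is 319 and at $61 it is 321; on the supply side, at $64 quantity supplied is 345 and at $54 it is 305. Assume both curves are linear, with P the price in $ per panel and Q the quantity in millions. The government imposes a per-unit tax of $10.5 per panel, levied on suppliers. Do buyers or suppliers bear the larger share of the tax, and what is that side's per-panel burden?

Buyers bear the larger share: $7 per panel.

Demand slope: (321 − 319)/(61 − 62) = -2, so Qd = 443 − 2P.
Supply slope: (305 − 345)/(54 − 64) = 4, so Qs = 4P + 89.
Without the tax, 443 − 2P = 4P + 89 gives 6P = 354, so P* = $59 and Q* = 325.
With the tax collected from suppliers, supply shifts: Qs = 4(P − 10.5) + 89.
New equilibrium: buyers pay $66, suppliers receive $55.5, Q = 311. (Wedge: Pb − Ps = 10.5.)
Per-panel burden: buyers $7, suppliers $3.5.
Buyers take the larger share because demand is less price-elastic here (demand slope 2 vs supply slope 4).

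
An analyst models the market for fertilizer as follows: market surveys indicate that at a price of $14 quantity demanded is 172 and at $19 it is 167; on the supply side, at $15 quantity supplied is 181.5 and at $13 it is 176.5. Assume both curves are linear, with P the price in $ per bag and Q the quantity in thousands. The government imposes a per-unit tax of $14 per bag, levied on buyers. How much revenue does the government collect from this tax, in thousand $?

Tax revenue = $2296 thousand.

Demand slope: (167 − 172)/(19 − 14) = -1, so Qd = 186 − P.
Supply slope: (176.5 − 181.5)/(13 − 15) = 2.5, so Qs = 2.5P + 144.
Without the tax, 186 − P = 2.5P + 144 gives 3.5P = 42, so P* = $12 and Q* = 174.
With the tax collected from buyers, demand (in seller-price terms) shifts: Qd = 186 − (P + 14).
Solving gives Q = 164 with buyers paying $22 and producers receiving $8 (the $14 wedge).
Revenue = t · Q = 14 · 164 = $2296.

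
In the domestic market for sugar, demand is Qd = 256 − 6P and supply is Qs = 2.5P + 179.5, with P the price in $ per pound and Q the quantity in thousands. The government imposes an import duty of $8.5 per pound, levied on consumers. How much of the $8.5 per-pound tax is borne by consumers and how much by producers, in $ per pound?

Before the tax: set 256 − 6P = 2.5P + 179.5 → P* = $9, Q* = 202.
With the tax collected from consumers, demand (in seller-price terms) shifts: Qd = 256 − 6(P + 8.5).
Solving gives Q = 187 with consumers paying $11.5 and producers receiving $3 (the $8.5 wedge).
Burden on consumers: $2.5; on producers: $6. (They sum to $8.5.)

Consumers bear $2.5 per pound; producers bear $6 per pound.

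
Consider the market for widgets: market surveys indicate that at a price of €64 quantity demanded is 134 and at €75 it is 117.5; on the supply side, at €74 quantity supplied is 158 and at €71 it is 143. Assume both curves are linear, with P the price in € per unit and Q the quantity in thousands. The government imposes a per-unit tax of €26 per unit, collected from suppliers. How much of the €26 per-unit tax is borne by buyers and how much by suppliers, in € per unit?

Buyers bear €20 per unit; suppliers bear €6 per unit.

Demand slope: (117.5 − 134)/(75 − 64) = -1.5, so Qd = 230 − 1.5P.
Supply slope: (143 − 158)/(71 − 74) = 5, so Qs = 5P − 212.
Before the tax: set 230 − 1.5P = 5P − 212 → P* = €68, Q* = 128.
With the tax collected from suppliers, supply shifts: Qs = 5(P − 26) − 212.
New equilibrium: buyers pay €88, suppliers receive €62, Q = 98. (Wedge: Pb − Ps = 26.)
Burden on buyers: €20; on suppliers: €6. (They sum to €26.)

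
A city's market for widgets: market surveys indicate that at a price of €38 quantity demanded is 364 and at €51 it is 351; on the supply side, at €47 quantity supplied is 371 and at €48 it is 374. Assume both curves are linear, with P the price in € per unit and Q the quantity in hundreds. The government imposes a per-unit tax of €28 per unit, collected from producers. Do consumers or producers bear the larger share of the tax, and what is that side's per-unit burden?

Demand slope: (351 − 364)/(51 − 38) = -1, so Qd = 402 − P.
Supply slope: (374 − 371)/(48 − 47) = 3, so Qs = 3P + 230.
Without the tax, 402 − P = 3P + 230 gives 4P = 172, so P* = €43 and Q* = 359.
With the tax collected from producers, supply shifts: Qs = 3(P − 28) + 230.
New equilibrium: consumers pay €64, producers receive €36, Q = 338. (Wedge: Pb − Ps = 28.)
Per-unit burden: consumers €21, producers €7.
Consumers take the larger share because demand is less price-elastic here (demand slope 1 vs supply slope 3).

Consumers bear the larger share: €21 per unit.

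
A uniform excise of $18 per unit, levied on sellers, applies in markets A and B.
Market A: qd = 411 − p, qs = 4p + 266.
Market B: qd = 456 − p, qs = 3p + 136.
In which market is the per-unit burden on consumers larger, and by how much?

Market A: pre-tax p* = $29, q* = 382; post-tax q = 367.6; per-unit burden on consumers = $14.4.
Market B: pre-tax p* = $80, q* = 376; post-tax q = 362.5; per-unit burden on consumers = $13.5.
Difference: $14.4 vs $13.5 → market A is larger by $0.9.

Market A, by $0.9.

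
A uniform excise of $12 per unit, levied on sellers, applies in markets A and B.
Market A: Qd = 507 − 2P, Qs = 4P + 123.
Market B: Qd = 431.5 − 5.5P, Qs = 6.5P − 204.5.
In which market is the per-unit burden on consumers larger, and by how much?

Market A: pre-tax P* = $64, Q* = 379; post-tax Q = 363; per-unit burden on consumers = $8.
Market B: pre-tax P* = $53, Q* = 140; post-tax Q = 104.25; per-unit burden on consumers = $6.5.
Difference: $8 vs $6.5 → market A is larger by $1.5.

Market A, by $1.5.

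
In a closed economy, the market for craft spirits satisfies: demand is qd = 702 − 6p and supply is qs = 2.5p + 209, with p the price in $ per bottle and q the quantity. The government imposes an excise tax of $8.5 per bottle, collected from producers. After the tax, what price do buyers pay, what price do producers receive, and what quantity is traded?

Buyers pay $60.5; producers receive $52; quantity = 339.

Without the tax, 702 − 6p = 2.5p + 209 gives 8.5p = 493, so p* = $58 and q* = 354.
With the tax collected from producers, supply shifts: qs = 2.5(p − 8.5) + 209.
Solving gives q = 339 with buyers paying $60.5 and producers receiving $52 (the $8.5 wedge).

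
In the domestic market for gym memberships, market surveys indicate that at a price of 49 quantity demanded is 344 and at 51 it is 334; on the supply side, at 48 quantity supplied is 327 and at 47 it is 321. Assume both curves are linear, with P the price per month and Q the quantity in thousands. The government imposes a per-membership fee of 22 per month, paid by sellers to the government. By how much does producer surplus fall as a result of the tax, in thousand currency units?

Producer surplus falls by 3090 thousand.

Demand slope: (334 − 344)/(51 − 49) = -5, so Qd = 589 − 5P.
Supply slope: (321 − 327)/(47 − 48) = 6, so Qs = 6P + 39.
Without the tax, 589 − 5P = 6P + 39 gives 11P = 550, so P* = 50 and Q* = 339.
With the tax collected from sellers, supply shifts: Qs = 6(P − 22) + 39.
New equilibrium: buyers pay 62, sellers receive 40, Q = 279. (Wedge: Pb − Ps = 22.)
ΔPS is the trapezoid between Q = 279 and Q = 339 of height 10: ½ · (339 + 279) · 10 = 3090.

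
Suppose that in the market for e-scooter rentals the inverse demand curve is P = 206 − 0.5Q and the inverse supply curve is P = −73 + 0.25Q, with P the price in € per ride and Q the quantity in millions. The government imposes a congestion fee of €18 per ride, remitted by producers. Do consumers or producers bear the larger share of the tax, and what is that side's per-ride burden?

Consumers bear the larger share: €12 per ride.

Inverting to Q(P) form: Qd = 412 − 2P; Qs = 4P + 292.
Before the tax: set 412 − 2P = 4P + 292 → P* = €20, Q* = 372.
With the tax collected from producers, supply shifts: Qs = 4(P − 18) + 292.
New equilibrium: consumers pay €32, producers receive €14, Q = 348. (Wedge: Pb − Ps = 18.)
Per-ride burden: consumers €12, producers €6.
Consumers take the larger share because demand is less price-elastic here (demand slope 2 vs supply slope 4).
The less price-elastic side of the market bears the larger share of a per-unit tax.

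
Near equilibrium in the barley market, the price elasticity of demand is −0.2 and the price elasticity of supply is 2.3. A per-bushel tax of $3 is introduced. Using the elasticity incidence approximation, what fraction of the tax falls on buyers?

Buyers' share ≈ 0.92.

Incidence ratio: buyers' share ≈ εs / (εs + |εd|) = 2.3 / (2.3 + 0.2) = 0.92.
Supply is the more elastic side, so buyers bear the larger share.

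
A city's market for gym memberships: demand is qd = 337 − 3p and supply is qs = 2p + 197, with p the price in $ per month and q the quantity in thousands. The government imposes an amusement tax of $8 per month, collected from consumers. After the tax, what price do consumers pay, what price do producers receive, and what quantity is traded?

Consumers pay $31.2; producers receive $23.2; quantity = 243.4.

Before the tax: set 337 − 3p = 2p + 197 → p* = $28, q* = 253.
With the tax collected from consumers, demand (in seller-price terms) shifts: qd = 337 − 3(p + 8).
Solving gives q = 243.4 with consumers paying $31.2 and producers receiving $23.2 (the $8 wedge).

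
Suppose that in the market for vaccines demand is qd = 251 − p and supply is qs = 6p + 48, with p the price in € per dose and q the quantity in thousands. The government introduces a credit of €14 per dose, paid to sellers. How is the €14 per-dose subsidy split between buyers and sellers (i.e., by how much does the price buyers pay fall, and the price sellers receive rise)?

Buyers gain €12 per dose; sellers gain €2 per dose.

Without the subsidy, 251 − p = 6p + 48 gives 7p = 203, so p* = €29 and q* = 222.
With a per-unit subsidy paid to sellers, each receives p + 14 per unit sold, so supply becomes qs = 6(p + 14) + 48.
New equilibrium: buyers pay €17, sellers receive €31, q = 234. (Wedge: pb − ps = −14.)
Gain to buyers: €12; to sellers: €2. (They sum to €14.)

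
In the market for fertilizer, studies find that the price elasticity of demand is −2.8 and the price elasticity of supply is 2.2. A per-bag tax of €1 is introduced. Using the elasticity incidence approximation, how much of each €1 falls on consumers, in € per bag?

Consumers bear ≈ €0.44 per bag.

Incidence ratio: consumers' share ≈ εs / (εs + |εd|) = 2.2 / (2.2 + 2.8) = 0.44.
So consumers bear ≈ 0.44 × €1 = €0.44; producers bear €0.56.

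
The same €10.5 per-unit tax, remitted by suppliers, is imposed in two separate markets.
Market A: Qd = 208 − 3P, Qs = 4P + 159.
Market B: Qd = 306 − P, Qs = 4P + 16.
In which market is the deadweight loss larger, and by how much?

Market A: pre-tax P* = €7, Q* = 187; post-tax Q = 169; deadweight loss = €94.5.
Market B: pre-tax P* = €58, Q* = 248; post-tax Q = 239.6; deadweight loss = €44.1.
Difference: €94.5 vs €44.1 → market A is larger by €50.4.

Market A, by €50.4.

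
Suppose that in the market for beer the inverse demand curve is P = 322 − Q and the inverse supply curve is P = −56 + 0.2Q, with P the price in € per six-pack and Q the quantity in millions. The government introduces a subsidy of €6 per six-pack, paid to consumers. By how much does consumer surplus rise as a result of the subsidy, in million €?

Rewrite in direct form: Qd = 322 − P and Qs = 5P + 280.
Without the subsidy, 322 − P = 5P + 280 gives 6P = 42, so P* = €7 and Q* = 315.
With a per-unit subsidy paid to consumers, each effectively pays P − 6, so demand becomes Qd = 322 − (P − 6).
Solving gives Q = 320 with consumers paying €2 and sellers receiving €8 (the €6 wedge).
ΔCS is the trapezoid between Q = 320 and Q = 315 of height €5: ½ · (315 + 320) · 5 = €1587.5.

Consumer surplus rises by €1587.5 million.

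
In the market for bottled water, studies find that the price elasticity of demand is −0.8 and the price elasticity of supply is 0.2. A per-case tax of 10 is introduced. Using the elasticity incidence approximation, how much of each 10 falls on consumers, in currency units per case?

Incidence ratio: consumers' share ≈ εs / (εs + |εd|) = 0.2 / (0.2 + 0.8) = 0.2.
So consumers bear ≈ 0.2 × 10 = 2; producers bear 8.

Consumers bear ≈ 2 per case.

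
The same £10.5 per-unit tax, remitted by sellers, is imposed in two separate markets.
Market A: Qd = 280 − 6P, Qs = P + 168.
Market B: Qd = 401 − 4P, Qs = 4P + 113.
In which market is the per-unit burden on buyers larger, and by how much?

Market A: pre-tax P* = £16, Q* = 184; post-tax Q = 175; per-unit burden on buyers = £1.5.
Market B: pre-tax P* = £36, Q* = 257; post-tax Q = 236; per-unit burden on buyers = £5.25.
Difference: £1.5 vs £5.25 → market B is larger by £3.75.

Market B, by £3.75.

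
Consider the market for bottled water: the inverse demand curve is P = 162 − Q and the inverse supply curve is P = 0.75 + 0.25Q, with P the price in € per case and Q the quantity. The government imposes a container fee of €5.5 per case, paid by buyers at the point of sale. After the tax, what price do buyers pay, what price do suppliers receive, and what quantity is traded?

Inverting to Q(P) form: Qd = 162 − P; Qs = 4P − 3.
Before the tax: set 162 − P = 4P − 3 → P* = €33, Q* = 129.
With the tax collected from buyers, demand (in seller-price terms) shifts: Qd = 162 − (P + 5.5).
Solving gives Q = 124.6 with buyers paying €37.4 and suppliers receiving €31.9 (the €5.5 wedge).

Buyers pay €37.4; suppliers receive €31.9; quantity = 124.6.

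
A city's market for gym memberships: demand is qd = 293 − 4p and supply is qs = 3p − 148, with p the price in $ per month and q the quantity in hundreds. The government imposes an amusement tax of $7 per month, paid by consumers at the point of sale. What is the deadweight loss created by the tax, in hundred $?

Deadweight loss = $42 hundred.

Before the tax: set 293 − 4p = 3p − 148 → p* = $63, q* = 41.
With the tax collected from consumers, demand (in seller-price terms) shifts: qd = 293 − 4(p + 7).
New equilibrium: consumers pay $66, suppliers receive $59, q = 29. (Wedge: pb − ps = 7.)
Quantity falls by |ΔQ| = |41 − 29| = 12.
DWL = ½ · t · |ΔQ| = ½ · 7 · 12 = $42.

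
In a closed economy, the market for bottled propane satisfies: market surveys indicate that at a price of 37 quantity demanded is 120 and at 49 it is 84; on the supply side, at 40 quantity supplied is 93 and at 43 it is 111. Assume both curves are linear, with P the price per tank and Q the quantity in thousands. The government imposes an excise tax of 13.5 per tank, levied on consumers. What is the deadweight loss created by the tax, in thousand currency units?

Demand slope: (84 − 120)/(49 − 37) = -3, so Qd = 231 − 3P.
Supply slope: (111 − 93)/(43 − 40) = 6, so Qs = 6P − 147.
Before the tax: set 231 − 3P = 6P − 147 → P* = 42, Q* = 105.
With the tax collected from consumers, demand (in seller-price terms) shifts: Qd = 231 − 3(P + 13.5).
New equilibrium: consumers pay 51, producers receive 37.5, Q = 78. (Wedge: Pb − Ps = 13.5.)
Quantity falls by |ΔQ| = |105 − 78| = 27.
DWL = ½ · t · |ΔQ| = ½ · 13.5 · 27 = 182.25.

Deadweight loss = 182.25 thousand.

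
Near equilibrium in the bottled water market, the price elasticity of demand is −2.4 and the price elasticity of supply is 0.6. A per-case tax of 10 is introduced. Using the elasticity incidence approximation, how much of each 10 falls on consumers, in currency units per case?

Incidence ratio: consumers' share ≈ εs / (εs + |εd|) = 0.6 / (0.6 + 2.4) = 0.2.
So consumers bear ≈ 0.2 × 10 = 2; sellers bear 8.

Consumers bear ≈ 2 per case.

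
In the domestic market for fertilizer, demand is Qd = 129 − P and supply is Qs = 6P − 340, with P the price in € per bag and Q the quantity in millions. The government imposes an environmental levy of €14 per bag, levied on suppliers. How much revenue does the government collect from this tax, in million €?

Tax revenue = €700 million.

Without the tax, 129 − P = 6P − 340 gives 7P = 469, so P* = €67 and Q* = 62.
With the tax collected from suppliers, supply shifts: Qs = 6(P − 14) − 340.
Solving gives Q = 50 with buyers paying €79 and suppliers receiving €65 (the €14 wedge).
Revenue = t · Q = 14 · 50 = €700.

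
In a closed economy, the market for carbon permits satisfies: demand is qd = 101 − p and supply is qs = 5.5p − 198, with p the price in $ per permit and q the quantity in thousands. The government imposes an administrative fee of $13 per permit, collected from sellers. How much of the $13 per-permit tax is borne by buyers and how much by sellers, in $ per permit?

Buyers bear $11 per permit; sellers bear $2 per permit.

Before the tax: set 101 − p = 5.5p − 198 → p* = $46, q* = 55.
With the tax collected from sellers, supply shifts: qs = 5.5(p − 13) − 198.
New equilibrium: buyers pay $57, sellers receive $44, q = 44. (Wedge: pb − ps = 13.)
Burden on buyers: $11; on sellers: $2. (They sum to $13.)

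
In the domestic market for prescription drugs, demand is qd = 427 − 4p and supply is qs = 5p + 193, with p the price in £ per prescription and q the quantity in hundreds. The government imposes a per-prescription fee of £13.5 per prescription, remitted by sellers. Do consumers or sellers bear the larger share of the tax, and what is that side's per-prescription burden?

Consumers bear the larger share: £7.5 per prescription.

Before the tax: set 427 − 4p = 5p + 193 → p* = £26, q* = 323.
With the tax collected from sellers, supply shifts: qs = 5(p − 13.5) + 193.
Solving gives q = 293 with consumers paying £33.5 and sellers receiving £20 (the £13.5 wedge).
Per-prescription burden: consumers £7.5, sellers £6.
Consumers take the larger share because demand is less price-elastic here (demand slope 4 vs supply slope 5).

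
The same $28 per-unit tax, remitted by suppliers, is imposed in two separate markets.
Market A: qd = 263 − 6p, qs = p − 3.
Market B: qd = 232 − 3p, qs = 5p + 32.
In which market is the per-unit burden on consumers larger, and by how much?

Market B, by $13.5.

Market A: pre-tax p* = $38, q* = 35; post-tax q = 11; per-unit burden on consumers = $4.
Market B: pre-tax p* = $25, q* = 157; post-tax q = 104.5; per-unit burden on consumers = $17.5.
Difference: $4 vs $17.5 → market B is larger by $13.5.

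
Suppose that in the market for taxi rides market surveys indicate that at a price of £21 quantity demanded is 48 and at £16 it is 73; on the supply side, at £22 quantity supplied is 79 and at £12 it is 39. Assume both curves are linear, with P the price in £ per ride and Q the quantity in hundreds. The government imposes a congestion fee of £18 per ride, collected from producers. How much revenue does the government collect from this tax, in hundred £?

Tax revenue = £414 hundred.

Demand slope: (73 − 48)/(16 − 21) = -5, so Qd = 153 − 5P.
Supply slope: (39 − 79)/(12 − 22) = 4, so Qs = 4P − 9.
Without the tax, 153 − 5P = 4P − 9 gives 9P = 162, so P* = £18 and Q* = 63.
With the tax collected from producers, supply shifts: Qs = 4(P − 18) − 9.
New equilibrium: buyers pay £26, producers receive £8, Q = 23. (Wedge: Pb − Ps = 18.)
Revenue = t · Q = 18 · 23 = £414.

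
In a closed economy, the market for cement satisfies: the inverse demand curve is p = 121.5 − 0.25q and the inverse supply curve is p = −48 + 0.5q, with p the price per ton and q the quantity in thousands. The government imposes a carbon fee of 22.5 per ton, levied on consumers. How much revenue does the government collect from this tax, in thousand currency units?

Inverting to q(p) form: qd = 486 − 4p; qs = 2p + 96.
Without the tax, 486 − 4p = 2p + 96 gives 6p = 390, so p* = 65 and q* = 226.
With the tax collected from consumers, demand (in seller-price terms) shifts: qd = 486 − 4(p + 22.5).
Solving gives q = 196 with consumers paying 72.5 and producers receiving 50 (the 22.5 wedge).
Revenue = t · Q = 22.5 · 196 = 4410.

Tax revenue = 4410 thousand.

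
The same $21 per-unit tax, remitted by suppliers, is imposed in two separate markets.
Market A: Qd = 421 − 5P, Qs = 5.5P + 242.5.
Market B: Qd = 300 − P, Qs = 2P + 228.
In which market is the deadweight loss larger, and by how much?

Market A: pre-tax P* = $17, Q* = 336; post-tax Q = 281; deadweight loss = $577.5.
Market B: pre-tax P* = $24, Q* = 276; post-tax Q = 262; deadweight loss = $147.
Difference: $577.5 vs $147 → market A is larger by $430.5.

Market A, by $430.5.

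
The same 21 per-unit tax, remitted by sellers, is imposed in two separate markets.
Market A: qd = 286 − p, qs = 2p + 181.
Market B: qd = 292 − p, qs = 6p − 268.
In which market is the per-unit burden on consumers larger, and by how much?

Market B, by 4.

Market A: pre-tax p* = 35, q* = 251; post-tax q = 237; per-unit burden on consumers = 14.
Market B: pre-tax p* = 80, q* = 212; post-tax q = 194; per-unit burden on consumers = 18.
Difference: 14 vs 18 → market B is larger by 4.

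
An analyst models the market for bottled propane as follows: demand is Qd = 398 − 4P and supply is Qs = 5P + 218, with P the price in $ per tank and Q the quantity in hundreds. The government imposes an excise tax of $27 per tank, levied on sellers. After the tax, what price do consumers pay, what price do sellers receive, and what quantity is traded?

Consumers pay $35; sellers receive $8; quantity = 258.

Before the tax: set 398 − 4P = 5P + 218 → P* = $20, Q* = 318.
With the tax collected from sellers, supply shifts: Qs = 5(P − 27) + 218.
New equilibrium: consumers pay $35, sellers receive $8, Q = 258. (Wedge: Pb − Ps = 27.)
The less price-elastic side of the market bears the larger share of a per-unit tax.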